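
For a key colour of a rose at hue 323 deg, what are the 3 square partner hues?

A square tetradic scheme places four hues every 90°.
323 + 90 = 413 → 413 − 360 = 53°
323 + 180 = 503 → 503 − 360 = 143°
323 + 270 = 593 → 593 − 360 = 233°

53°, 143°, and 233°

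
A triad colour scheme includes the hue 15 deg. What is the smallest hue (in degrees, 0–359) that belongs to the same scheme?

15°

A triad places three hues 120° apart.
The full set through 15° is {15°, 135°, 255°}.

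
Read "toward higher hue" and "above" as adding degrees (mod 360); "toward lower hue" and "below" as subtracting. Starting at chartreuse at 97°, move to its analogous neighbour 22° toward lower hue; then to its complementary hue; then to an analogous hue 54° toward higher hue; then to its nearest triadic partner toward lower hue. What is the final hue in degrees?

97 − 22 = 75°   (analog 22° ↓)
75 + 180 = 255°   (complement)
255 + 54 = 309°   (analog 54° ↑)
309 − 120 = 189°   (triadic ↓)

189°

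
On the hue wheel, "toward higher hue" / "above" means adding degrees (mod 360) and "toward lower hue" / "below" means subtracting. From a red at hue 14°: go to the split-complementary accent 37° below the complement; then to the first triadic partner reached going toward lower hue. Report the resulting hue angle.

14 + 143 = 157°   (split-comp 37° ↓)
157 − 120 = 37°   (triadic ↓)

37°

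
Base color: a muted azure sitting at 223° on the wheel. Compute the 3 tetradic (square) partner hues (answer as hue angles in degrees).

A square tetradic scheme places four hues every 90°.
223 + 90 = 313°
223 + 180 = 403 → 403 − 360 = 43°
223 + 270 = 493 → 493 − 360 = 133°

313°, 43°, and 133°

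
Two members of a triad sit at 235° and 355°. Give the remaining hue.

A triad spaces three hues 120° apart.
The full set is {115°, 235°, 355°}.

115°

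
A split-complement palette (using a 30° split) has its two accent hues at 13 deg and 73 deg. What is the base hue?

223°

The accents sit 30° either side of the complement, so the complement is their short-arc midpoint on the wheel.
Short-arc midpoint of 13° and 73°: 43°.
Base is 180° from the complement: 43 − 180 = -137 → -137 + 360 = 223°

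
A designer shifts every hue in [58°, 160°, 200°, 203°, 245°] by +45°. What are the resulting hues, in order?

103°, 205°, 245°, 248°, 290°

58 + 45 = 103°
160 + 45 = 205°
200 + 45 = 245°
203 + 45 = 248°
245 + 45 = 290°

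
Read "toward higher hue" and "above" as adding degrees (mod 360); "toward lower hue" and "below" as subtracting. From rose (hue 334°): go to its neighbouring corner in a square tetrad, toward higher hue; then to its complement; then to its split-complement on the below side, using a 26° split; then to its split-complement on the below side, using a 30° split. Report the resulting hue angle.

334 + 90 = 424 → 424 − 360 = 64°   (square ↑)
64 + 180 = 244°   (complement)
244 + 154 = 398 → 398 − 360 = 38°   (split-comp 26° ↓)
38 + 150 = 188°   (split-comp 30° ↓)

188°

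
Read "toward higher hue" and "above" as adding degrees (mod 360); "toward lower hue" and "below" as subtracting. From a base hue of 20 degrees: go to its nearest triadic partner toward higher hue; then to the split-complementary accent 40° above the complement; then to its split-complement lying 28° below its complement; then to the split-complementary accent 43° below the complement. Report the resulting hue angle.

289°

20 + 120 = 140°   (triadic ↑)
140 + 220 = 360 → 360 − 360 = 0°   (split-comp 40° ↑)
0 + 152 = 152°   (split-comp 28° ↓)
152 + 137 = 289°   (split-comp 43° ↓)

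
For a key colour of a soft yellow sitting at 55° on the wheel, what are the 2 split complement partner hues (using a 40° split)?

Split-complementary hues sit 40° either side of the complement.
Complement of 55°: 55 + 180 = 235°
235 − 40 = 195°
235 + 40 = 275°

195° and 275°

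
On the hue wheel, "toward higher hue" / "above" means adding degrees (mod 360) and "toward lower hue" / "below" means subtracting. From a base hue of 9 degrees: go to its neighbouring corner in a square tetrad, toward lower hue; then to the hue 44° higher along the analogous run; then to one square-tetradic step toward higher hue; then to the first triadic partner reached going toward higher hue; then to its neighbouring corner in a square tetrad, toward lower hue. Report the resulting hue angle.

square ↓ −90°: 9 − 90 = -81 → -81 + 360 = 279°
analog 44° ↑ +44°: 279 + 44 = 323°
square ↑ +90°: 323 + 90 = 413 → 413 − 360 = 53°
triadic ↑ +120°: 53 + 120 = 173°
square ↓ −90°: 173 − 90 = 83°

83°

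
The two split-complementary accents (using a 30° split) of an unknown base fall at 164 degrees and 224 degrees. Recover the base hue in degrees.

The accents sit 30° either side of the complement, so the complement is their short-arc midpoint on the wheel.
Short-arc midpoint of 164° and 224°: 194°.
Base is 180° from the complement: 194 − 180 = 14°

14°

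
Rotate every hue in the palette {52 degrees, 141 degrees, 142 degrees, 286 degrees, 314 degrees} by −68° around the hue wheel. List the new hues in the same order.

52 − 68 = -16 → -16 + 360 = 344°
141 − 68 = 73°
142 − 68 = 74°
286 − 68 = 218°
314 − 68 = 246°

344°, 73°, 74°, 218°, 246°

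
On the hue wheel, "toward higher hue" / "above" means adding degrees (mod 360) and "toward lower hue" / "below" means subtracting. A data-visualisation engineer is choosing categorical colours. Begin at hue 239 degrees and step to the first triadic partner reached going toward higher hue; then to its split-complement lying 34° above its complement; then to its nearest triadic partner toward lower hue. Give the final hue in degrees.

triadic ↑ +120°: 239 + 120 = 359°
split-comp 34° ↑ +214°: 359 + 214 = 573 → 573 − 360 = 213°
triadic ↓ −120°: 213 − 120 = 93°

93°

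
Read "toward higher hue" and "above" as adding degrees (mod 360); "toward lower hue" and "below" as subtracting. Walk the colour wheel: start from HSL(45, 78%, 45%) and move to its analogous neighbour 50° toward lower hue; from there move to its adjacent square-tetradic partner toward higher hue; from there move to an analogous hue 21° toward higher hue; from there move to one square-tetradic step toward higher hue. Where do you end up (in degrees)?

196°

45 − 50 = -5 → -5 + 360 = 355°   (analog 50° ↓)
355 + 90 = 445 → 445 − 360 = 85°   (square ↑)
85 + 21 = 106°   (analog 21° ↑)
106 + 90 = 196°   (square ↑)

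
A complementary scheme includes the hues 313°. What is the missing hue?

133°

The complement sits 180° across the wheel.
The full set through 313° is {133°, 313°}.
Given {313°}, the missing hue is 133°.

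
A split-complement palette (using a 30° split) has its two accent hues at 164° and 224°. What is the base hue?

14°

The accents sit 30° either side of the complement, so the complement is their short-arc midpoint on the wheel.
Short-arc midpoint of 164° and 224°: 194°.
Base is 180° from the complement: 194 − 180 = 14°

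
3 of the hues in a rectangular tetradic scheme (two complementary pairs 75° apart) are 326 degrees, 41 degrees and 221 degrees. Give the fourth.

146°

A rectangular tetradic uses two complementary pairs 75° apart: offsets 0°, 75°, 180°, 255°.
Among {41°, 221°, 326°}, 221° and 41° are a 180° pair.
The remaining hue 326° needs its own complement: 326 + 180 = 506 → 506 − 360 = 146°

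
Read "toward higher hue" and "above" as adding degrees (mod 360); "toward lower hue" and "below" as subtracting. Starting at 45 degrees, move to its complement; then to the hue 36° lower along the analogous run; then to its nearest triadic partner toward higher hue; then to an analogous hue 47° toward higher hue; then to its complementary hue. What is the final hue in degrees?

176°

complement +180°: 45 + 180 = 225°
analog 36° ↓ −36°: 225 − 36 = 189°
triadic ↑ +120°: 189 + 120 = 309°
analog 47° ↑ +47°: 309 + 47 = 356°
complement +180°: 356 + 180 = 536 → 536 − 360 = 176°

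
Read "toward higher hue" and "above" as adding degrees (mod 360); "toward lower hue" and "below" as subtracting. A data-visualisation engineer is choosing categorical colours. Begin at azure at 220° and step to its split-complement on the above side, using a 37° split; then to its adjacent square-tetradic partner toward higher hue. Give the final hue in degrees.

+217° (split-comp 37° ↑): 220 + 217 = 437 → 437 − 360 = 77°
+90° (square ↑): 77 + 90 = 167°

167°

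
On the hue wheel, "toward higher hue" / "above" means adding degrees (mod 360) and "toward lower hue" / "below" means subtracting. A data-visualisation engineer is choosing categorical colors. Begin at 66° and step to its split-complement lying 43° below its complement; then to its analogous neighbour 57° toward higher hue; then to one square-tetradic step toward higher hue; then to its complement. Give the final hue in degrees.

170°

split-comp 43° ↓ +137°: 66 + 137 = 203°
analog 57° ↑ +57°: 203 + 57 = 260°
square ↑ +90°: 260 + 90 = 350°
complement +180°: 350 + 180 = 530 → 530 − 360 = 170°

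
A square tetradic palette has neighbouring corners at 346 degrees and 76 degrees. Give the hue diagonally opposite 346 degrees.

166°

A square tetradic scheme places four hues 90° apart; opposite corners are 180° apart.
346 + 180 = 526 → 526 − 360 = 166°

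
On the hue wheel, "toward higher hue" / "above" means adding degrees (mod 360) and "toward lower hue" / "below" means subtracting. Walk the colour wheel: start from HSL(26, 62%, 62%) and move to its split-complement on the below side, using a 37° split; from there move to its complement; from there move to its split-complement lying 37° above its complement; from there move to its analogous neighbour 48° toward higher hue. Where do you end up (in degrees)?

split-comp 37° ↓ +143°: 26 + 143 = 169°
complement +180°: 169 + 180 = 349°
split-comp 37° ↑ +217°: 349 + 217 = 566 → 566 − 360 = 206°
analog 48° ↑ +48°: 206 + 48 = 254°

254°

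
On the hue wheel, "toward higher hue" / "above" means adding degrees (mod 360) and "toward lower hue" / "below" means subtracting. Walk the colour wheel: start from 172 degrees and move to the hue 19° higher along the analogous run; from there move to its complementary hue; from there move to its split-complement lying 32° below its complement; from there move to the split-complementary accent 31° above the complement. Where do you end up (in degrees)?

172 + 19 = 191°   (analog 19° ↑)
191 + 180 = 371 → 371 − 360 = 11°   (complement)
11 + 148 = 159°   (split-comp 32° ↓)
159 + 211 = 370 → 370 − 360 = 10°   (split-comp 31° ↑)

10°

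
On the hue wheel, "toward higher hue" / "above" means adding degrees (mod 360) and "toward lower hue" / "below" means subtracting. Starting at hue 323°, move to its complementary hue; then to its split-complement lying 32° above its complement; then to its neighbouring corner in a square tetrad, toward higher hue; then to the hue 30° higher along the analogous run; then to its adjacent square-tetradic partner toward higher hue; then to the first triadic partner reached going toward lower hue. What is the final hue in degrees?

323 + 180 = 503 → 503 − 360 = 143°   (complement)
143 + 212 = 355°   (split-comp 32° ↑)
355 + 90 = 445 → 445 − 360 = 85°   (square ↑)
85 + 30 = 115°   (analog 30° ↑)
115 + 90 = 205°   (square ↑)
205 − 120 = 85°   (triadic ↓)

85°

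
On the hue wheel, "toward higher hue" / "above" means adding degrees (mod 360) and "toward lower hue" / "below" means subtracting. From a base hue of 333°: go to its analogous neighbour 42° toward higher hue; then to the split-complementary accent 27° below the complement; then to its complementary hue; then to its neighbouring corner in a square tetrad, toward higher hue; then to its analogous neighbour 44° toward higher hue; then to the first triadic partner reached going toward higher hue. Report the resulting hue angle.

analog 42° ↑ +42°: 333 + 42 = 375 → 375 − 360 = 15°
split-comp 27° ↓ +153°: 15 + 153 = 168°
complement +180°: 168 + 180 = 348°
square ↑ +90°: 348 + 90 = 438 → 438 − 360 = 78°
analog 44° ↑ +44°: 78 + 44 = 122°
triadic ↑ +120°: 122 + 120 = 242°

242°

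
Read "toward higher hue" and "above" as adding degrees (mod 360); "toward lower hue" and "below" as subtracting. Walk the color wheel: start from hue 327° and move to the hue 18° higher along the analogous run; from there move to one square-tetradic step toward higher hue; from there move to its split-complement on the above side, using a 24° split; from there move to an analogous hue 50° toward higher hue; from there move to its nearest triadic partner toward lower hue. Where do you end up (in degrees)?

209°

327 + 18 = 345°   (analog 18° ↑)
345 + 90 = 435 → 435 − 360 = 75°   (square ↑)
75 + 204 = 279°   (split-comp 24° ↑)
279 + 50 = 329°   (analog 50° ↑)
329 − 120 = 209°   (triadic ↓)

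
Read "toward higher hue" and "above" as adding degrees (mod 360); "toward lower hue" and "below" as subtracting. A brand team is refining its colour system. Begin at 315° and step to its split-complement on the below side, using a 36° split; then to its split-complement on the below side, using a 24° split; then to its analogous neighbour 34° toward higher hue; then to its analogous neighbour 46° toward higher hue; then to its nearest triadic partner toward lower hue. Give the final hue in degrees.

split-comp 36° ↓ +144°: 315 + 144 = 459 → 459 − 360 = 99°
split-comp 24° ↓ +156°: 99 + 156 = 255°
analog 34° ↑ +34°: 255 + 34 = 289°
analog 46° ↑ +46°: 289 + 46 = 335°
triadic ↓ −120°: 335 − 120 = 215°

215°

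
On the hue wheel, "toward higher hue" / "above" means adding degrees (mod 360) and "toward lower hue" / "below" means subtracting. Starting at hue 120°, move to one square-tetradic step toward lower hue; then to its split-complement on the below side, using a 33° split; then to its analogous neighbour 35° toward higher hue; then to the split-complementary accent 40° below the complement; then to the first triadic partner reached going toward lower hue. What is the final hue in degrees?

232°

square ↓ −90°: 120 − 90 = 30°
split-comp 33° ↓ +147°: 30 + 147 = 177°
analog 35° ↑ +35°: 177 + 35 = 212°
split-comp 40° ↓ +140°: 212 + 140 = 352°
triadic ↓ −120°: 352 − 120 = 232°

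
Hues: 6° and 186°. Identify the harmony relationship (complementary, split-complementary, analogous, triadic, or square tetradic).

complementary

Sort the hues: 6°, 186°.
Successive gaps around the wheel: 180°, 180°.
Two hues 180° apart are complementary.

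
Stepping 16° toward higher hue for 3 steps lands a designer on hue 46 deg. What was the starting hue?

3 steps of 16° (toward higher hue) give a net shift of +48°.
Start = end − shift: 46 − 48 = -2 → -2 + 360 = 358°

358°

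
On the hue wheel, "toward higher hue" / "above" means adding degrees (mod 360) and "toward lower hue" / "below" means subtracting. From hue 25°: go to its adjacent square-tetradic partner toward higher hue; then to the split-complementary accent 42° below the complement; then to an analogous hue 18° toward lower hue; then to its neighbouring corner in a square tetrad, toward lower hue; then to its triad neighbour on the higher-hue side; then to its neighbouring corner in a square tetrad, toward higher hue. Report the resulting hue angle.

355°

+90° (square ↑): 25 + 90 = 115°
+138° (split-comp 42° ↓): 115 + 138 = 253°
−18° (analog 18° ↓): 253 − 18 = 235°
−90° (square ↓): 235 − 90 = 145°
+120° (triadic ↑): 145 + 120 = 265°
+90° (square ↑): 265 + 90 = 355°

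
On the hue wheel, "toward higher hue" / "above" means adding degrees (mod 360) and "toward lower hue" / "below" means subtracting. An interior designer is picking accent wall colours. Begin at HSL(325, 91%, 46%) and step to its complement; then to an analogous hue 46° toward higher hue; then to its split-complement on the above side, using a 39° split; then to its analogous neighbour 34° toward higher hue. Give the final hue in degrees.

84°

325 + 180 = 505 → 505 − 360 = 145°   (complement)
145 + 46 = 191°   (analog 46° ↑)
191 + 219 = 410 → 410 − 360 = 50°   (split-comp 39° ↑)
50 + 34 = 84°   (analog 34° ↑)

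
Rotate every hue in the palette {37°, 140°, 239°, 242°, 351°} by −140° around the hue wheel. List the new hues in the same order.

37 − 140 = -103 → -103 + 360 = 257°
140 − 140 = 0°
239 − 140 = 99°
242 − 140 = 102°
351 − 140 = 211°

257°, 0°, 99°, 102°, 211°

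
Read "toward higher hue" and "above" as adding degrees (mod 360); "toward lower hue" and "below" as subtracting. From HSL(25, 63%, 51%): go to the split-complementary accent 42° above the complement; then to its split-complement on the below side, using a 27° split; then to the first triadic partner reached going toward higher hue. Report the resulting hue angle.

160°

+222° (split-comp 42° ↑): 25 + 222 = 247°
+153° (split-comp 27° ↓): 247 + 153 = 400 → 400 − 360 = 40°
+120° (triadic ↑): 40 + 120 = 160°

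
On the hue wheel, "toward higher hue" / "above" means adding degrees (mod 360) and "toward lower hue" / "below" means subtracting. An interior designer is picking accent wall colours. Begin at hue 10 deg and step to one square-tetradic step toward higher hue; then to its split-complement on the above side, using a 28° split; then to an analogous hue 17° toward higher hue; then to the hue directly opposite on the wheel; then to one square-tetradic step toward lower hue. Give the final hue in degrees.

55°

+90° (square ↑): 10 + 90 = 100°
+208° (split-comp 28° ↑): 100 + 208 = 308°
+17° (analog 17° ↑): 308 + 17 = 325°
+180° (complement): 325 + 180 = 505 → 505 − 360 = 145°
−90° (square ↓): 145 − 90 = 55°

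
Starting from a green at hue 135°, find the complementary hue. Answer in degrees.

315°

The complement sits 180° across the wheel.
135 + 180 = 315°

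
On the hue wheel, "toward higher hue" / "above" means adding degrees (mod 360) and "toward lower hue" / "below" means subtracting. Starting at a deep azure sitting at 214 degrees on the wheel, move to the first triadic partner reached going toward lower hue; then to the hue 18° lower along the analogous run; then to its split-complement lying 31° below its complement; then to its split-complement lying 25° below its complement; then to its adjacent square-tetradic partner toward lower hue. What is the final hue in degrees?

214 − 120 = 94°   (triadic ↓)
94 − 18 = 76°   (analog 18° ↓)
76 + 149 = 225°   (split-comp 31° ↓)
225 + 155 = 380 → 380 − 360 = 20°   (split-comp 25° ↓)
20 − 90 = -70 → -70 + 360 = 290°   (square ↓)

290°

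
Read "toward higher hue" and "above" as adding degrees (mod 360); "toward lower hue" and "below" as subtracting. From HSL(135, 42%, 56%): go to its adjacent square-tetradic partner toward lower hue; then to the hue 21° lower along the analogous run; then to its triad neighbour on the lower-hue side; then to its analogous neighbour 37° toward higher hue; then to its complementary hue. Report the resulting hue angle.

−90° (square ↓): 135 − 90 = 45°
−21° (analog 21° ↓): 45 − 21 = 24°
−120° (triadic ↓): 24 − 120 = -96 → -96 + 360 = 264°
+37° (analog 37° ↑): 264 + 37 = 301°
+180° (complement): 301 + 180 = 481 → 481 − 360 = 121°

121°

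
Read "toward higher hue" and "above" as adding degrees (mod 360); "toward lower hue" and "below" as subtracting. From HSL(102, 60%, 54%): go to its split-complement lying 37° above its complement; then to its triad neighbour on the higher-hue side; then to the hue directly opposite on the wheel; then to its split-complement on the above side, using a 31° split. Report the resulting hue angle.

102 + 217 = 319°   (split-comp 37° ↑)
319 + 120 = 439 → 439 − 360 = 79°   (triadic ↑)
79 + 180 = 259°   (complement)
259 + 211 = 470 → 470 − 360 = 110°   (split-comp 31° ↑)

110°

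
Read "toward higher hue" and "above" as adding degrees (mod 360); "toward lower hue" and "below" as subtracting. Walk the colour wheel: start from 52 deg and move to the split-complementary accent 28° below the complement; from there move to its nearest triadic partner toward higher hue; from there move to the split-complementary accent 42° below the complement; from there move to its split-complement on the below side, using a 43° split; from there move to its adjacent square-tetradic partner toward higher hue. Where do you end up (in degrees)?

split-comp 28° ↓ +152°: 52 + 152 = 204°
triadic ↑ +120°: 204 + 120 = 324°
split-comp 42° ↓ +138°: 324 + 138 = 462 → 462 − 360 = 102°
split-comp 43° ↓ +137°: 102 + 137 = 239°
square ↑ +90°: 239 + 90 = 329°

329°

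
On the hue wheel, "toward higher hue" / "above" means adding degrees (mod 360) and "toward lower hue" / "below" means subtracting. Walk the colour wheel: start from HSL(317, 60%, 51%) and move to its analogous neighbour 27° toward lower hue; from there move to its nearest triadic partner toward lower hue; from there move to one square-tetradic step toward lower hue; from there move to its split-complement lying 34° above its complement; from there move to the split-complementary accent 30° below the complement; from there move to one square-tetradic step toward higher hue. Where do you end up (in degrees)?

174°

317 − 27 = 290°   (analog 27° ↓)
290 − 120 = 170°   (triadic ↓)
170 − 90 = 80°   (square ↓)
80 + 214 = 294°   (split-comp 34° ↑)
294 + 150 = 444 → 444 − 360 = 84°   (split-comp 30° ↓)
84 + 90 = 174°   (square ↑)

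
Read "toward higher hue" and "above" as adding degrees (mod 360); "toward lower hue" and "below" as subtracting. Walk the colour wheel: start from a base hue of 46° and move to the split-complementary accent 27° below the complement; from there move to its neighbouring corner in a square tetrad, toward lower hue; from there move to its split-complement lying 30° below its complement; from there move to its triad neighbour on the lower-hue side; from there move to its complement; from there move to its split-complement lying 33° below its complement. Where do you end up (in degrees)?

106°

+153° (split-comp 27° ↓): 46 + 153 = 199°
−90° (square ↓): 199 − 90 = 109°
+150° (split-comp 30° ↓): 109 + 150 = 259°
−120° (triadic ↓): 259 − 120 = 139°
+180° (complement): 139 + 180 = 319°
+147° (split-comp 33° ↓): 319 + 147 = 466 → 466 − 360 = 106°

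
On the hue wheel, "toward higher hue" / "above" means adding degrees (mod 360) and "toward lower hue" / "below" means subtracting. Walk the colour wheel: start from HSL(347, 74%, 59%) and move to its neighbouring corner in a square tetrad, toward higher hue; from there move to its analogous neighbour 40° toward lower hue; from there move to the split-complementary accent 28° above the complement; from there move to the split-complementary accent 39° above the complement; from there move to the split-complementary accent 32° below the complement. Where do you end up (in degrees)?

252°

347 + 90 = 437 → 437 − 360 = 77°   (square ↑)
77 − 40 = 37°   (analog 40° ↓)
37 + 208 = 245°   (split-comp 28° ↑)
245 + 219 = 464 → 464 − 360 = 104°   (split-comp 39° ↑)
104 + 148 = 252°   (split-comp 32° ↓)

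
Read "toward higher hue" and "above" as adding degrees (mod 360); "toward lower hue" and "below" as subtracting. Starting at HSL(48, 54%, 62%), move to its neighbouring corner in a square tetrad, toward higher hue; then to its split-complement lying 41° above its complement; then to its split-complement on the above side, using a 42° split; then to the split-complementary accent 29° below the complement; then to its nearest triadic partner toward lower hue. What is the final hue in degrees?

square ↑ +90°: 48 + 90 = 138°
split-comp 41° ↑ +221°: 138 + 221 = 359°
split-comp 42° ↑ +222°: 359 + 222 = 581 → 581 − 360 = 221°
split-comp 29° ↓ +151°: 221 + 151 = 372 → 372 − 360 = 12°
triadic ↓ −120°: 12 − 120 = -108 → -108 + 360 = 252°

252°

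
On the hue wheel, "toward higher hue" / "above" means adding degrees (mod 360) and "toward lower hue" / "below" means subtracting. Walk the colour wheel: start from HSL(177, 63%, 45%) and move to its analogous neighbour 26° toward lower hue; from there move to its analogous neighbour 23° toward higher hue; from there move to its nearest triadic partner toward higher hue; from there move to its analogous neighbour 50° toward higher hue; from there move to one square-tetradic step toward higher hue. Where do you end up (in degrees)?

−26° (analog 26° ↓): 177 − 26 = 151°
+23° (analog 23° ↑): 151 + 23 = 174°
+120° (triadic ↑): 174 + 120 = 294°
+50° (analog 50° ↑): 294 + 50 = 344°
+90° (square ↑): 344 + 90 = 434 → 434 − 360 = 74°

74°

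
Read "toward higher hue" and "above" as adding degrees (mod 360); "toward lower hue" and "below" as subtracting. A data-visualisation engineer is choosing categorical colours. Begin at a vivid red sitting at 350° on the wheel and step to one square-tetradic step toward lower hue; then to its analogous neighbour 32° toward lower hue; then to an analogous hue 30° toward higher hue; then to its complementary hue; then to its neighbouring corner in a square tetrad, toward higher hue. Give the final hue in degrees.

168°

350 − 90 = 260°   (square ↓)
260 − 32 = 228°   (analog 32° ↓)
228 + 30 = 258°   (analog 30° ↑)
258 + 180 = 438 → 438 − 360 = 78°   (complement)
78 + 90 = 168°   (square ↑)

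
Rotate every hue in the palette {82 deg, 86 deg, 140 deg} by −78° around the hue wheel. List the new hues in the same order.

4°, 8°, 62°

82 − 78 = 4°
86 − 78 = 8°
140 − 78 = 62°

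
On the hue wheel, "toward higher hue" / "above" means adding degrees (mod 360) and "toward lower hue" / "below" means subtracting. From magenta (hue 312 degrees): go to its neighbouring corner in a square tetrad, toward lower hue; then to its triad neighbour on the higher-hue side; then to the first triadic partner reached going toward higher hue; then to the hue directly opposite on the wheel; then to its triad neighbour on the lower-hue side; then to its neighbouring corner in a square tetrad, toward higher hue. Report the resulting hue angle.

312 − 90 = 222°   (square ↓)
222 + 120 = 342°   (triadic ↑)
342 + 120 = 462 → 462 − 360 = 102°   (triadic ↑)
102 + 180 = 282°   (complement)
282 − 120 = 162°   (triadic ↓)
162 + 90 = 252°   (square ↑)

252°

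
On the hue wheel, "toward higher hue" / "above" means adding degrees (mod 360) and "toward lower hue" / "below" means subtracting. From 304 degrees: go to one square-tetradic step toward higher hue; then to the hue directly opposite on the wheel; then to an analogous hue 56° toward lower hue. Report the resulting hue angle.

158°

square ↑ +90°: 304 + 90 = 394 → 394 − 360 = 34°
complement +180°: 34 + 180 = 214°
analog 56° ↓ −56°: 214 − 56 = 158°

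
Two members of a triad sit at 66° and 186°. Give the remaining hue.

306°

A triad spaces three hues 120° apart.
The full set is {66°, 186°, 306°}.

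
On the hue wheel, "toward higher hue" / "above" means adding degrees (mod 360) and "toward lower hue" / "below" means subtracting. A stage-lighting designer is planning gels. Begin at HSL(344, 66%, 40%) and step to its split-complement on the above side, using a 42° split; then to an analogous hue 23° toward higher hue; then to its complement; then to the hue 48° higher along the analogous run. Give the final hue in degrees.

344 + 222 = 566 → 566 − 360 = 206°   (split-comp 42° ↑)
206 + 23 = 229°   (analog 23° ↑)
229 + 180 = 409 → 409 − 360 = 49°   (complement)
49 + 48 = 97°   (analog 48° ↑)

97°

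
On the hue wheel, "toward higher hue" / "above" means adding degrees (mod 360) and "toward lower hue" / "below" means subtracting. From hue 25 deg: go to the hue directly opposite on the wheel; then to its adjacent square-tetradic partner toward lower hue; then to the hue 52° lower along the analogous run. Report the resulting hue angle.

63°

complement +180°: 25 + 180 = 205°
square ↓ −90°: 205 − 90 = 115°
analog 52° ↓ −52°: 115 − 52 = 63°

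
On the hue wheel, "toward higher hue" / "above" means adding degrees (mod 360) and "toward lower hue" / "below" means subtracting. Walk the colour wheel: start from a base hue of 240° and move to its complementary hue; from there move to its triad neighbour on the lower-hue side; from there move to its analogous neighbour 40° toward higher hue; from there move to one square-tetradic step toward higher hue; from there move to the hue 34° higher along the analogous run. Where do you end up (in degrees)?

+180° (complement): 240 + 180 = 420 → 420 − 360 = 60°
−120° (triadic ↓): 60 − 120 = -60 → -60 + 360 = 300°
+40° (analog 40° ↑): 300 + 40 = 340°
+90° (square ↑): 340 + 90 = 430 → 430 − 360 = 70°
+34° (analog 34° ↑): 70 + 34 = 104°

104°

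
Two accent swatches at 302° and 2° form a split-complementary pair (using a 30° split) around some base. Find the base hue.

152°

The accents sit 30° either side of the complement, so the complement is their short-arc midpoint on the wheel.
Short-arc midpoint of 302° and 2°: 332°.
Base is 180° from the complement: 332 − 180 = 152°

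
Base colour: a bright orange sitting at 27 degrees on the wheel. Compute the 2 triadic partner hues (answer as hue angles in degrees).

147° and 267°

A triad places three hues 120° apart.
27 + 120 = 147°
27 + 240 = 267°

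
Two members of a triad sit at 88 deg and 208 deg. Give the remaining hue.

328°

A triad spaces three hues 120° apart.
The full set is {88°, 208°, 328°}.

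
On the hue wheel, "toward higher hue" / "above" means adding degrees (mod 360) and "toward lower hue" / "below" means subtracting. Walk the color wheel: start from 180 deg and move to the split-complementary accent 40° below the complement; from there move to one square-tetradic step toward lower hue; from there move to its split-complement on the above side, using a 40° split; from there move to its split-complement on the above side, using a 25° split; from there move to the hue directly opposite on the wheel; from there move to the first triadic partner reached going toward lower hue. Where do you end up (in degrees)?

355°

+140° (split-comp 40° ↓): 180 + 140 = 320°
−90° (square ↓): 320 − 90 = 230°
+220° (split-comp 40° ↑): 230 + 220 = 450 → 450 − 360 = 90°
+205° (split-comp 25° ↑): 90 + 205 = 295°
+180° (complement): 295 + 180 = 475 → 475 − 360 = 115°
−120° (triadic ↓): 115 − 120 = -5 → -5 + 360 = 355°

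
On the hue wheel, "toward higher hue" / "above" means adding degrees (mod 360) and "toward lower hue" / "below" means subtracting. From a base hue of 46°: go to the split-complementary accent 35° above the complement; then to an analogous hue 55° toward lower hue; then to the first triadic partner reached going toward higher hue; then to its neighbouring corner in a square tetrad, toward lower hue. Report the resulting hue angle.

236°

+215° (split-comp 35° ↑): 46 + 215 = 261°
−55° (analog 55° ↓): 261 − 55 = 206°
+120° (triadic ↑): 206 + 120 = 326°
−90° (square ↓): 326 − 90 = 236°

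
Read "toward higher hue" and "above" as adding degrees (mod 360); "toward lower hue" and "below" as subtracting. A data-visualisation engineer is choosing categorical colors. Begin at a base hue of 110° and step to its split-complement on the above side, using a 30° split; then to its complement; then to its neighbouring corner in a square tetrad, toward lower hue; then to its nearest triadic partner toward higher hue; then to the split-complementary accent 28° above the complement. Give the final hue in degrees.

110 + 210 = 320°   (split-comp 30° ↑)
320 + 180 = 500 → 500 − 360 = 140°   (complement)
140 − 90 = 50°   (square ↓)
50 + 120 = 170°   (triadic ↑)
170 + 208 = 378 → 378 − 360 = 18°   (split-comp 28° ↑)

18°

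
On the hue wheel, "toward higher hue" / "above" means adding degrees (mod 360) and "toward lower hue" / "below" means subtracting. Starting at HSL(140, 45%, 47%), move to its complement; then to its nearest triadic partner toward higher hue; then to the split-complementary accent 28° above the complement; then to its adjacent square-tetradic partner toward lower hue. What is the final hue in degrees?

198°

+180° (complement): 140 + 180 = 320°
+120° (triadic ↑): 320 + 120 = 440 → 440 − 360 = 80°
+208° (split-comp 28° ↑): 80 + 208 = 288°
−90° (square ↓): 288 − 90 = 198°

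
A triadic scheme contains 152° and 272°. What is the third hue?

32°

A triad spaces three hues 120° apart.
The full set is {32°, 152°, 272°}.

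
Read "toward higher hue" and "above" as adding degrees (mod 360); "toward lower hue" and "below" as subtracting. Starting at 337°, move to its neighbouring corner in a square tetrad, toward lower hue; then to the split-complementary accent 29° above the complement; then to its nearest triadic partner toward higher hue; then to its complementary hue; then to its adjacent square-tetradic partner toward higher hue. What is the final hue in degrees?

−90° (square ↓): 337 − 90 = 247°
+209° (split-comp 29° ↑): 247 + 209 = 456 → 456 − 360 = 96°
+120° (triadic ↑): 96 + 120 = 216°
+180° (complement): 216 + 180 = 396 → 396 − 360 = 36°
+90° (square ↑): 36 + 90 = 126°

126°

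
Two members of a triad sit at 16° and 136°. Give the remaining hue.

A triad spaces three hues 120° apart.
The full set is {16°, 136°, 256°}.

256°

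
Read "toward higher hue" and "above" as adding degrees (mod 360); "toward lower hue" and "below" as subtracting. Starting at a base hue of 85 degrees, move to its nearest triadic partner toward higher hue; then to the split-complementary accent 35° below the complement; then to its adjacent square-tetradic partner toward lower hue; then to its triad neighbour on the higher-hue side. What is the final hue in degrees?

triadic ↑ +120°: 85 + 120 = 205°
split-comp 35° ↓ +145°: 205 + 145 = 350°
square ↓ −90°: 350 − 90 = 260°
triadic ↑ +120°: 260 + 120 = 380 → 380 − 360 = 20°

20°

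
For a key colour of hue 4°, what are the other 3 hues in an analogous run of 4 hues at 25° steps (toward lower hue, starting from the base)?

Analogous hues sit every 25° along the wheel.
4 − 25 = -21 → -21 + 360 = 339°
4 − 50 = -46 → -46 + 360 = 314°
4 − 75 = -71 → -71 + 360 = 289°

339°, 314° and 289°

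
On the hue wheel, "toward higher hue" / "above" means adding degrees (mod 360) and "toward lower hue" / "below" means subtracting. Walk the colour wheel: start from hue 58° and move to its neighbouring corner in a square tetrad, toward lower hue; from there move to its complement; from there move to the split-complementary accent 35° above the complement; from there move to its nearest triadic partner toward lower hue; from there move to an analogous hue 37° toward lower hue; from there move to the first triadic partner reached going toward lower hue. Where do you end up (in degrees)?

86°

58 − 90 = -32 → -32 + 360 = 328°   (square ↓)
328 + 180 = 508 → 508 − 360 = 148°   (complement)
148 + 215 = 363 → 363 − 360 = 3°   (split-comp 35° ↑)
3 − 120 = -117 → -117 + 360 = 243°   (triadic ↓)
243 − 37 = 206°   (analog 37° ↓)
206 − 120 = 86°   (triadic ↓)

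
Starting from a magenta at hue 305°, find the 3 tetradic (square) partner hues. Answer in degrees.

35°, 125° and 215°

A square tetradic scheme places four hues every 90°.
305 + 90 = 395 → 395 − 360 = 35°
305 + 180 = 485 → 485 − 360 = 125°
305 + 270 = 575 → 575 − 360 = 215°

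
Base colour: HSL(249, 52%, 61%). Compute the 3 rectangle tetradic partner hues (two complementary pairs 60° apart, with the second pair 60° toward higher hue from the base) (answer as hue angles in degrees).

A rectangular tetradic uses two complementary pairs 60° apart: offsets 0°, 60°, 180°, 240°.
249 + 60 = 309°
249 + 180 = 429 → 429 − 360 = 69°
249 + 240 = 489 → 489 − 360 = 129°

309°, 69° and 129°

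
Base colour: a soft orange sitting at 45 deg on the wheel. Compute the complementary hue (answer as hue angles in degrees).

The complement sits 180° across the wheel.
45 + 180 = 225°

225°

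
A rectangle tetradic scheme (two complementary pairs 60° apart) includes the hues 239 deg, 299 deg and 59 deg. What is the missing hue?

119°

A rectangular tetradic uses two complementary pairs 60° apart: offsets 0°, 60°, 180°, 240°.
Among {59°, 239°, 299°}, 239° and 59° are a 180° pair.
The remaining hue 299° needs its own complement: 299 + 180 = 479 → 479 − 360 = 119°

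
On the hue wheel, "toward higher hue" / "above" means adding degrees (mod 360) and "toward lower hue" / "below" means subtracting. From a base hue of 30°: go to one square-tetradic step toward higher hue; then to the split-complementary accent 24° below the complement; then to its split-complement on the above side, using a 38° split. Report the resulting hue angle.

+90° (square ↑): 30 + 90 = 120°
+156° (split-comp 24° ↓): 120 + 156 = 276°
+218° (split-comp 38° ↑): 276 + 218 = 494 → 494 − 360 = 134°

134°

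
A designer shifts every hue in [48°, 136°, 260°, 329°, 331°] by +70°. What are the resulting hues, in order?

48 + 70 = 118°
136 + 70 = 206°
260 + 70 = 330°
329 + 70 = 399 → 399 − 360 = 39°
331 + 70 = 401 → 401 − 360 = 41°

118°, 206°, 330°, 39°, 41°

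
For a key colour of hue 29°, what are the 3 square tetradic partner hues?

119°, 209°, and 299°

29 + 90 = 119°
29 + 180 = 209°
29 + 270 = 299°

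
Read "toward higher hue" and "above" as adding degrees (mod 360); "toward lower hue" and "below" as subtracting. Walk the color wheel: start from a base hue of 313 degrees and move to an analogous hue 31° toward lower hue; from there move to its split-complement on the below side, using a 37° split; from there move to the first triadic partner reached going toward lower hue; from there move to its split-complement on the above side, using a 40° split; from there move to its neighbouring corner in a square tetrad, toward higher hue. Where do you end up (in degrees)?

313 − 31 = 282°   (analog 31° ↓)
282 + 143 = 425 → 425 − 360 = 65°   (split-comp 37° ↓)
65 − 120 = -55 → -55 + 360 = 305°   (triadic ↓)
305 + 220 = 525 → 525 − 360 = 165°   (split-comp 40° ↑)
165 + 90 = 255°   (square ↑)

255°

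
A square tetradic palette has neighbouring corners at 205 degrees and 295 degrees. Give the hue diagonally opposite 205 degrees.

A square tetradic scheme places four hues 90° apart; opposite corners are 180° apart.
205 + 180 = 385 → 385 − 360 = 25°

25°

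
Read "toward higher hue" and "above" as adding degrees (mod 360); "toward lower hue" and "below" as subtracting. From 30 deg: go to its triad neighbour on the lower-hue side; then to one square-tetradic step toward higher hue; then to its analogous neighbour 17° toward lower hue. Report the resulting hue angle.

−120° (triadic ↓): 30 − 120 = -90 → -90 + 360 = 270°
+90° (square ↑): 270 + 90 = 360 → 360 − 360 = 0°
−17° (analog 17° ↓): 0 − 17 = -17 → -17 + 360 = 343°

343°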